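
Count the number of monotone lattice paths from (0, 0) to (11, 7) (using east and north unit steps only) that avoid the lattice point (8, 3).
Number of paths = 26049

Total paths from (0, 0) to (11, 7): C(18, 11) = 31824. Paths through (8, 3): (paths (0, 0) → (8, 3)) × (paths (8, 3) → (11, 7)) = C(11, 8) · C(7, 3) = 165 · 35 = 5775. Avoidance count = 31824 − 5775 = 26049.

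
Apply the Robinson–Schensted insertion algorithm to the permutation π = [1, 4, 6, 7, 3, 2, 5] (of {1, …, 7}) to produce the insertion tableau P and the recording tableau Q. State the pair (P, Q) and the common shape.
P = [1, 2, 5, 7] / [3, 6] / [4];  Q = [1, 2, 3, 4] / [5, 7] / [6];  common shape = (4, 2, 1)

Row-insert the values π_1, π_2, … into P one at a time, bumping the leftmost entry strictly greater than the inserted value down to the next row. The recording tableau Q records, in position (i, j), the step at which that cell was added to P.
  Insert 1 (step 1): P = [1];  Q = [1]
  Insert 4 (step 2): P = [1, 4];  Q = [1, 2]
  Insert 6 (step 3): P = [1, 4, 6];  Q = [1, 2, 3]
  Insert 7 (step 4): P = [1, 4, 6, 7];  Q = [1, 2, 3, 4]
  Insert 3 (step 5): P = [1, 3, 6, 7] / [4];  Q = [1, 2, 3, 4] / [5]
  Insert 2 (step 6): P = [1, 2, 6, 7] / [3] / [4];  Q = [1, 2, 3, 4] / [5] / [6]
  Insert 5 (step 7): P = [1, 2, 5, 7] / [3, 6] / [4];  Q = [1, 2, 3, 4] / [5, 7] / [6]
Final shape: (4, 2, 1).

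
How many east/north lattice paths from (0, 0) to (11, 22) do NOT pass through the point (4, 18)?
Number of paths = 191122770

Total paths from (0, 0) to (11, 22): C(33, 11) = 193536720. Paths through (4, 18): (paths (0, 0) → (4, 18)) × (paths (4, 18) → (11, 22)) = C(22, 4) · C(11, 7) = 7315 · 330 = 2413950. Avoidance count = 193536720 − 2413950 = 191122770.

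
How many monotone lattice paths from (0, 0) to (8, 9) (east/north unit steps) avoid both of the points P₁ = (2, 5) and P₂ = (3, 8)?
Number of paths = 19414

Inclusion–exclusion. Total paths: C(17, 8) = 24310. Through P₁: C(7, 2)·C(10, 6) = 4410. Through P₂: C(11, 3)·C(6, 5) = 990. Since P₁ is strictly southwest of P₂, a monotone path through both must visit P₁ then P₂; paths through both = C(7, 2)·C(4, 1)·C(6, 5) = 504. Avoid both = 24310 − 4410 − 990 + 504 = 19414.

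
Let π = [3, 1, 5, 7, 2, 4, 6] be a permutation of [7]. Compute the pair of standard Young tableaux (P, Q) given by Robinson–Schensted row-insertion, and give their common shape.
P = [1, 2, 4, 6] / [3, 5, 7];  Q = [1, 3, 4, 7] / [2, 5, 6];  common shape = (4, 3)

Row-insert the values π_1, π_2, … into P one at a time, bumping the leftmost entry strictly greater than the inserted value down to the next row. The recording tableau Q records, in position (i, j), the step at which that cell was added to P.
  Insert 3 (step 1): P = [3];  Q = [1]
  Insert 1 (step 2): P = [1] / [3];  Q = [1] / [2]
  Insert 5 (step 3): P = [1, 5] / [3];  Q = [1, 3] / [2]
  Insert 7 (step 4): P = [1, 5, 7] / [3];  Q = [1, 3, 4] / [2]
  Insert 2 (step 5): P = [1, 2, 7] / [3, 5];  Q = [1, 3, 4] / [2, 5]
  Insert 4 (step 6): P = [1, 2, 4] / [3, 5, 7];  Q = [1, 3, 4] / [2, 5, 6]
  Insert 6 (step 7): P = [1, 2, 4, 6] / [3, 5, 7];  Q = [1, 3, 4, 7] / [2, 5, 6]
Final shape: (4, 3).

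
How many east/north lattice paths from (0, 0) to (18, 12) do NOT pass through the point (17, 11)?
Number of paths = 43544865

Total paths from (0, 0) to (18, 12): C(30, 18) = 86493225. Paths through (17, 11): (paths (0, 0) → (17, 11)) × (paths (17, 11) → (18, 12)) = C(28, 17) · C(2, 1) = 21474180 · 2 = 42948360. Avoidance count = 86493225 − 42948360 = 43544865.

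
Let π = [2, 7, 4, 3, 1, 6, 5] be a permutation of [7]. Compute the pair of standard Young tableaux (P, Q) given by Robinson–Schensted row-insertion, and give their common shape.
P = [1, 3, 5] / [2, 6] / [4] / [7];  Q = [1, 2, 6] / [3, 7] / [4] / [5];  common shape = (3, 2, 1, 1)

Row-insert the values π_1, π_2, … into P one at a time, bumping the leftmost entry strictly greater than the inserted value down to the next row. The recording tableau Q records, in position (i, j), the step at which that cell was added to P.
  Insert 2 (step 1): P = [2];  Q = [1]
  Insert 7 (step 2): P = [2, 7];  Q = [1, 2]
  Insert 4 (step 3): P = [2, 4] / [7];  Q = [1, 2] / [3]
  Insert 3 (step 4): P = [2, 3] / [4] / [7];  Q = [1, 2] / [3] / [4]
  Insert 1 (step 5): P = [1, 3] / [2] / [4] / [7];  Q = [1, 2] / [3] / [4] / [5]
  Insert 6 (step 6): P = [1, 3, 6] / [2] / [4] / [7];  Q = [1, 2, 6] / [3] / [4] / [5]
  Insert 5 (step 7): P = [1, 3, 5] / [2, 6] / [4] / [7];  Q = [1, 2, 6] / [3, 7] / [4] / [5]
Final shape: (3, 2, 1, 1).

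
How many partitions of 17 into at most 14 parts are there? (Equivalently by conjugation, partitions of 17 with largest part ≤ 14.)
p(17, parts ≤ 14) = 293

Use the recurrence p(n, m) = p(n, m−1) + p(n−m, m): either the largest part is < m (count p(n, m−1)) or the largest part is exactly m (remove one copy of m, count p(n−m, m)). With p(0, ·) = 1 this gives p(17, parts ≤ 14) = 293. (By conjugating Young diagrams, this also counts partitions of 17 into at most 14 parts.)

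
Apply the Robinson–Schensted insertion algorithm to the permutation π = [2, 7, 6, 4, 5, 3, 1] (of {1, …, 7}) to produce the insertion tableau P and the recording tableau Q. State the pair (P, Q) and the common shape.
P = [1, 3, 5] / [2] / [4] / [6] / [7];  Q = [1, 2, 5] / [3] / [4] / [6] / [7];  common shape = (3, 1, 1, 1, 1)

Row-insert the values π_1, π_2, … into P one at a time, bumping the leftmost entry strictly greater than the inserted value down to the next row. The recording tableau Q records, in position (i, j), the step at which that cell was added to P.
  Insert 2 (step 1): P = [2];  Q = [1]
  Insert 7 (step 2): P = [2, 7];  Q = [1, 2]
  Insert 6 (step 3): P = [2, 6] / [7];  Q = [1, 2] / [3]
  Insert 4 (step 4): P = [2, 4] / [6] / [7];  Q = [1, 2] / [3] / [4]
  Insert 5 (step 5): P = [2, 4, 5] / [6] / [7];  Q = [1, 2, 5] / [3] / [4]
  Insert 3 (step 6): P = [2, 3, 5] / [4] / [6] / [7];  Q = [1, 2, 5] / [3] / [4] / [6]
  Insert 1 (step 7): P = [1, 3, 5] / [2] / [4] / [6] / [7];  Q = [1, 2, 5] / [3] / [4] / [6] / [7]
Final shape: (3, 1, 1, 1, 1).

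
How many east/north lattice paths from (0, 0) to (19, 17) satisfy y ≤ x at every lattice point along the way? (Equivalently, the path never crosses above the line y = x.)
Number of paths = 1289624490

By the reflection principle (André's argument), the number of monotone paths to (19, 17) with n ≤ m that never go above y = x is C(36, 19) − C(36, 20) = 8597496600 − 7307872110 = 1289624490.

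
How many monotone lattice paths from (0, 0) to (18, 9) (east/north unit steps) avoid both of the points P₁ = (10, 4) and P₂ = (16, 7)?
Number of paths = 2432100

Inclusion–exclusion. Total paths: C(27, 18) = 4686825. Through P₁: C(14, 10)·C(13, 8) = 1288287. Through P₂: C(23, 16)·C(4, 2) = 1470942. Since P₁ is strictly southwest of P₂, a monotone path through both must visit P₁ then P₂; paths through both = C(14, 10)·C(9, 6)·C(4, 2) = 504504. Avoid both = 4686825 − 1288287 − 1470942 + 504504 = 2432100.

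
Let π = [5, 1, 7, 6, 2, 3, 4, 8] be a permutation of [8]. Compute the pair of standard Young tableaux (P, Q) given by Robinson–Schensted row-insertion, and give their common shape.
P = [1, 2, 3, 4, 8] / [5, 6] / [7];  Q = [1, 3, 6, 7, 8] / [2, 4] / [5];  common shape = (5, 2, 1)

Row-insert the values π_1, π_2, … into P one at a time, bumping the leftmost entry strictly greater than the inserted value down to the next row. The recording tableau Q records, in position (i, j), the step at which that cell was added to P.
  Insert 5 (step 1): P = [5];  Q = [1]
  Insert 1 (step 2): P = [1] / [5];  Q = [1] / [2]
  Insert 7 (step 3): P = [1, 7] / [5];  Q = [1, 3] / [2]
  Insert 6 (step 4): P = [1, 6] / [5, 7];  Q = [1, 3] / [2, 4]
  Insert 2 (step 5): P = [1, 2] / [5, 6] / [7];  Q = [1, 3] / [2, 4] / [5]
  Insert 3 (step 6): P = [1, 2, 3] / [5, 6] / [7];  Q = [1, 3, 6] / [2, 4] / [5]
  Insert 4 (step 7): P = [1, 2, 3, 4] / [5, 6] / [7];  Q = [1, 3, 6, 7] / [2, 4] / [5]
  Insert 8 (step 8): P = [1, 2, 3, 4, 8] / [5, 6] / [7];  Q = [1, 3, 6, 7, 8] / [2, 4] / [5]
Final shape: (5, 2, 1).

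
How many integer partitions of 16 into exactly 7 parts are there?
p(16, 7 parts) = 28

Partitions of n into exactly k parts ↔ partitions of n − k into at most k parts (subtract 1 from each part). For n = 16, k = 7, the partitions are: 10+1+1+1+1+1+1, 9+2+1+1+1+1+1, 8+3+1+1+1+1+1, 8+2+2+1+1+1+1, 7+4+1+1+1+1+1, 7+3+2+1+1+1+1, 7+2+2+2+1+1+1, 6+5+1+1+1+1+1, 6+4+2+1+1+1+1, 6+3+3+1+1+1+1, 6+3+2+2+1+1+1, 6+2+2+2+2+1+1, 5+5+2+1+1+1+1, 5+4+3+1+1+1+1, 5+4+2+2+1+1+1, 5+3+3+2+1+1+1, 5+3+2+2+2+1+1, 5+2+2+2+2+2+1, 4+4+4+1+1+1+1, 4+4+3+2+1+1+1, 4+4+2+2+2+1+1, 4+3+3+3+1+1+1, 4+3+3+2+2+1+1, 4+3+2+2+2+2+1, 4+2+2+2+2+2+2, 3+3+3+3+2+1+1, 3+3+3+2+2+2+1, 3+3+2+2+2+2+2. Count = 28.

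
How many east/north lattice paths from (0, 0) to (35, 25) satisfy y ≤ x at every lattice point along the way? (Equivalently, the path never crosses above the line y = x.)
Number of paths = 15863050492155867

By the reflection principle (André's argument), the number of monotone paths to (35, 25) with n ≤ m that never go above y = x is C(60, 35) − C(60, 36) = 51915437974328292 − 36052387482172425 = 15863050492155867.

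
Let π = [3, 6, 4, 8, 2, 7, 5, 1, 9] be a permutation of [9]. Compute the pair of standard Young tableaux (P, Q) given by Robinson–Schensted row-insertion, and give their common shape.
P = [1, 4, 5, 9] / [2, 7] / [3, 8] / [6];  Q = [1, 2, 4, 9] / [3, 6] / [5, 7] / [8];  common shape = (4, 2, 2, 1)

Row-insert the values π_1, π_2, … into P one at a time, bumping the leftmost entry strictly greater than the inserted value down to the next row. The recording tableau Q records, in position (i, j), the step at which that cell was added to P.
  Insert 3 (step 1): P = [3];  Q = [1]
  Insert 6 (step 2): P = [3, 6];  Q = [1, 2]
  Insert 4 (step 3): P = [3, 4] / [6];  Q = [1, 2] / [3]
  Insert 8 (step 4): P = [3, 4, 8] / [6];  Q = [1, 2, 4] / [3]
  Insert 2 (step 5): P = [2, 4, 8] / [3] / [6];  Q = [1, 2, 4] / [3] / [5]
  Insert 7 (step 6): P = [2, 4, 7] / [3, 8] / [6];  Q = [1, 2, 4] / [3, 6] / [5]
  Insert 5 (step 7): P = [2, 4, 5] / [3, 7] / [6, 8];  Q = [1, 2, 4] / [3, 6] / [5, 7]
  Insert 1 (step 8): P = [1, 4, 5] / [2, 7] / [3, 8] / [6];  Q = [1, 2, 4] / [3, 6] / [5, 7] / [8]
  Insert 9 (step 9): P = [1, 4, 5, 9] / [2, 7] / [3, 8] / [6];  Q = [1, 2, 4, 9] / [3, 6] / [5, 7] / [8]
Final shape: (4, 2, 2, 1).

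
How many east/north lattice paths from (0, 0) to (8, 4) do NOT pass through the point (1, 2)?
Number of paths = 387

Total paths from (0, 0) to (8, 4): C(12, 8) = 495. Paths through (1, 2): (paths (0, 0) → (1, 2)) × (paths (1, 2) → (8, 4)) = C(3, 1) · C(9, 7) = 3 · 36 = 108. Avoidance count = 495 − 108 = 387.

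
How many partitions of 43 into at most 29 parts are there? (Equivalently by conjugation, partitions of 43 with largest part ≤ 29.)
p(43, parts ≤ 29) = 62888

Use the recurrence p(n, m) = p(n, m−1) + p(n−m, m): either the largest part is < m (count p(n, m−1)) or the largest part is exactly m (remove one copy of m, count p(n−m, m)). With p(0, ·) = 1 this gives p(43, parts ≤ 29) = 62888. (By conjugating Young diagrams, this also counts partitions of 43 into at most 29 parts.)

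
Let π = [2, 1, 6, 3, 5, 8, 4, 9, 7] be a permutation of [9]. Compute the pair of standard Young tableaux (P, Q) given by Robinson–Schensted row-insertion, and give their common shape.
P = [1, 3, 4, 7, 9] / [2, 5, 8] / [6];  Q = [1, 3, 5, 6, 8] / [2, 4, 9] / [7];  common shape = (5, 3, 1)

Row-insert the values π_1, π_2, … into P one at a time, bumping the leftmost entry strictly greater than the inserted value down to the next row. The recording tableau Q records, in position (i, j), the step at which that cell was added to P.
  Insert 2 (step 1): P = [2];  Q = [1]
  Insert 1 (step 2): P = [1] / [2];  Q = [1] / [2]
  Insert 6 (step 3): P = [1, 6] / [2];  Q = [1, 3] / [2]
  Insert 3 (step 4): P = [1, 3] / [2, 6];  Q = [1, 3] / [2, 4]
  Insert 5 (step 5): P = [1, 3, 5] / [2, 6];  Q = [1, 3, 5] / [2, 4]
  Insert 8 (step 6): P = [1, 3, 5, 8] / [2, 6];  Q = [1, 3, 5, 6] / [2, 4]
  Insert 4 (step 7): P = [1, 3, 4, 8] / [2, 5] / [6];  Q = [1, 3, 5, 6] / [2, 4] / [7]
  Insert 9 (step 8): P = [1, 3, 4, 8, 9] / [2, 5] / [6];  Q = [1, 3, 5, 6, 8] / [2, 4] / [7]
  Insert 7 (step 9): P = [1, 3, 4, 7, 9] / [2, 5, 8] / [6];  Q = [1, 3, 5, 6, 8] / [2, 4, 9] / [7]
Final shape: (5, 3, 1).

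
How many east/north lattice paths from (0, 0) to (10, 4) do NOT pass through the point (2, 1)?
Number of paths = 506

Total paths from (0, 0) to (10, 4): C(14, 10) = 1001. Paths through (2, 1): (paths (0, 0) → (2, 1)) × (paths (2, 1) → (10, 4)) = C(3, 2) · C(11, 8) = 3 · 165 = 495. Avoidance count = 1001 − 495 = 506.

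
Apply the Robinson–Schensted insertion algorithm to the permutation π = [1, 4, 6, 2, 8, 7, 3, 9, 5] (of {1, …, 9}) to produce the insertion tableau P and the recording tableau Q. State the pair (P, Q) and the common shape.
P = [1, 2, 3, 5, 9] / [4, 6, 7] / [8];  Q = [1, 2, 3, 5, 8] / [4, 6, 9] / [7];  common shape = (5, 3, 1)

Row-insert the values π_1, π_2, … into P one at a time, bumping the leftmost entry strictly greater than the inserted value down to the next row. The recording tableau Q records, in position (i, j), the step at which that cell was added to P.
  Insert 1 (step 1): P = [1];  Q = [1]
  Insert 4 (step 2): P = [1, 4];  Q = [1, 2]
  Insert 6 (step 3): P = [1, 4, 6];  Q = [1, 2, 3]
  Insert 2 (step 4): P = [1, 2, 6] / [4];  Q = [1, 2, 3] / [4]
  Insert 8 (step 5): P = [1, 2, 6, 8] / [4];  Q = [1, 2, 3, 5] / [4]
  Insert 7 (step 6): P = [1, 2, 6, 7] / [4, 8];  Q = [1, 2, 3, 5] / [4, 6]
  Insert 3 (step 7): P = [1, 2, 3, 7] / [4, 6] / [8];  Q = [1, 2, 3, 5] / [4, 6] / [7]
  Insert 9 (step 8): P = [1, 2, 3, 7, 9] / [4, 6] / [8];  Q = [1, 2, 3, 5, 8] / [4, 6] / [7]
  Insert 5 (step 9): P = [1, 2, 3, 5, 9] / [4, 6, 7] / [8];  Q = [1, 2, 3, 5, 8] / [4, 6, 9] / [7]
Final shape: (5, 3, 1).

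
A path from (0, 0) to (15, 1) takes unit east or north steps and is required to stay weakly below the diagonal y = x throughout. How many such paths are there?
Number of paths = 15

By the reflection principle (André's argument), the number of monotone paths to (15, 1) with n ≤ m that never go above y = x is C(16, 15) − C(16, 16) = 16 − 1 = 15.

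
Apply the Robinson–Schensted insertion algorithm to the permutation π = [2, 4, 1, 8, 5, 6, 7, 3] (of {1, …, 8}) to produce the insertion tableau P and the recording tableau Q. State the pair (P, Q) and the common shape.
P = [1, 3, 5, 6, 7] / [2, 4] / [8];  Q = [1, 2, 4, 6, 7] / [3, 5] / [8];  common shape = (5, 2, 1)

Row-insert the values π_1, π_2, … into P one at a time, bumping the leftmost entry strictly greater than the inserted value down to the next row. The recording tableau Q records, in position (i, j), the step at which that cell was added to P.
  Insert 2 (step 1): P = [2];  Q = [1]
  Insert 4 (step 2): P = [2, 4];  Q = [1, 2]
  Insert 1 (step 3): P = [1, 4] / [2];  Q = [1, 2] / [3]
  Insert 8 (step 4): P = [1, 4, 8] / [2];  Q = [1, 2, 4] / [3]
  Insert 5 (step 5): P = [1, 4, 5] / [2, 8];  Q = [1, 2, 4] / [3, 5]
  Insert 6 (step 6): P = [1, 4, 5, 6] / [2, 8];  Q = [1, 2, 4, 6] / [3, 5]
  Insert 7 (step 7): P = [1, 4, 5, 6, 7] / [2, 8];  Q = [1, 2, 4, 6, 7] / [3, 5]
  Insert 3 (step 8): P = [1, 3, 5, 6, 7] / [2, 4] / [8];  Q = [1, 2, 4, 6, 7] / [3, 5] / [8]
Final shape: (5, 2, 1).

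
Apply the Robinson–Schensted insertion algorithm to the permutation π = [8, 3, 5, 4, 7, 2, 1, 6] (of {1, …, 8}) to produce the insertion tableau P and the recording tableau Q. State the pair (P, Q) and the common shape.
P = [1, 4, 6] / [2, 7] / [3] / [5] / [8];  Q = [1, 3, 5] / [2, 8] / [4] / [6] / [7];  common shape = (3, 2, 1, 1, 1)

Row-insert the values π_1, π_2, … into P one at a time, bumping the leftmost entry strictly greater than the inserted value down to the next row. The recording tableau Q records, in position (i, j), the step at which that cell was added to P.
  Insert 8 (step 1): P = [8];  Q = [1]
  Insert 3 (step 2): P = [3] / [8];  Q = [1] / [2]
  Insert 5 (step 3): P = [3, 5] / [8];  Q = [1, 3] / [2]
  Insert 4 (step 4): P = [3, 4] / [5] / [8];  Q = [1, 3] / [2] / [4]
  Insert 7 (step 5): P = [3, 4, 7] / [5] / [8];  Q = [1, 3, 5] / [2] / [4]
  Insert 2 (step 6): P = [2, 4, 7] / [3] / [5] / [8];  Q = [1, 3, 5] / [2] / [4] / [6]
  Insert 1 (step 7): P = [1, 4, 7] / [2] / [3] / [5] / [8];  Q = [1, 3, 5] / [2] / [4] / [6] / [7]
  Insert 6 (step 8): P = [1, 4, 6] / [2, 7] / [3] / [5] / [8];  Q = [1, 3, 5] / [2, 8] / [4] / [6] / [7]
Final shape: (3, 2, 1, 1, 1).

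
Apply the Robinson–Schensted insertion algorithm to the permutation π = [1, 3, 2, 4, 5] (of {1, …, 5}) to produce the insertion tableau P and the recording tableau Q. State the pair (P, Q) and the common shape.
P = [1, 2, 4, 5] / [3];  Q = [1, 2, 4, 5] / [3];  common shape = (4, 1)

Row-insert the values π_1, π_2, … into P one at a time, bumping the leftmost entry strictly greater than the inserted value down to the next row. The recording tableau Q records, in position (i, j), the step at which that cell was added to P.
  Insert 1 (step 1): P = [1];  Q = [1]
  Insert 3 (step 2): P = [1, 3];  Q = [1, 2]
  Insert 2 (step 3): P = [1, 2] / [3];  Q = [1, 2] / [3]
  Insert 4 (step 4): P = [1, 2, 4] / [3];  Q = [1, 2, 4] / [3]
  Insert 5 (step 5): P = [1, 2, 4, 5] / [3];  Q = [1, 2, 4, 5] / [3]
Final shape: (4, 1).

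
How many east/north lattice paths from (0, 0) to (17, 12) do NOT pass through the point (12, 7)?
Number of paths = 39198159

Total paths from (0, 0) to (17, 12): C(29, 17) = 51895935. Paths through (12, 7): (paths (0, 0) → (12, 7)) × (paths (12, 7) → (17, 12)) = C(19, 12) · C(10, 5) = 50388 · 252 = 12697776. Avoidance count = 51895935 − 12697776 = 39198159.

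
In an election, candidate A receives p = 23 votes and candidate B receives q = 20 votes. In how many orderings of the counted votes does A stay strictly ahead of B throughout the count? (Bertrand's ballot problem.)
Strict-lead orderings = 67016296620

Total orderings of the 43 votes with 23 for A: C(43, 23) = 960566918220. By the Bertrand ballot formula (Cycle Lemma / reflection principle), the number of orderings in which A is strictly ahead of B throughout is (p − q)/(p + q) · C(p + q, p) = (23 − 20)/(23 + 20) · 960566918220 = 67016296620.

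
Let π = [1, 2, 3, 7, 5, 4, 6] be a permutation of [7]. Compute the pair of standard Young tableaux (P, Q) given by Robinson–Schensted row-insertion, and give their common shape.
P = [1, 2, 3, 4, 6] / [5] / [7];  Q = [1, 2, 3, 4, 7] / [5] / [6];  common shape = (5, 1, 1)

Row-insert the values π_1, π_2, … into P one at a time, bumping the leftmost entry strictly greater than the inserted value down to the next row. The recording tableau Q records, in position (i, j), the step at which that cell was added to P.
  Insert 1 (step 1): P = [1];  Q = [1]
  Insert 2 (step 2): P = [1, 2];  Q = [1, 2]
  Insert 3 (step 3): P = [1, 2, 3];  Q = [1, 2, 3]
  Insert 7 (step 4): P = [1, 2, 3, 7];  Q = [1, 2, 3, 4]
  Insert 5 (step 5): P = [1, 2, 3, 5] / [7];  Q = [1, 2, 3, 4] / [5]
  Insert 4 (step 6): P = [1, 2, 3, 4] / [5] / [7];  Q = [1, 2, 3, 4] / [5] / [6]
  Insert 6 (step 7): P = [1, 2, 3, 4, 6] / [5] / [7];  Q = [1, 2, 3, 4, 7] / [5] / [6]
Final shape: (5, 1, 1).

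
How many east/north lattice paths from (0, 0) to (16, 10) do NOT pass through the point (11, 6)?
Number of paths = 3752359

Total paths from (0, 0) to (16, 10): C(26, 16) = 5311735. Paths through (11, 6): (paths (0, 0) → (11, 6)) × (paths (11, 6) → (16, 10)) = C(17, 11) · C(9, 5) = 12376 · 126 = 1559376. Avoidance count = 5311735 − 1559376 = 3752359.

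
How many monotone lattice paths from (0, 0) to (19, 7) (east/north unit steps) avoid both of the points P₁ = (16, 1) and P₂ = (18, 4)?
Number of paths = 627792

Inclusion–exclusion. Total paths: C(26, 19) = 657800. Through P₁: C(17, 16)·C(9, 3) = 1428. Through P₂: C(22, 18)·C(4, 1) = 29260. Since P₁ is strictly southwest of P₂, a monotone path through both must visit P₁ then P₂; paths through both = C(17, 16)·C(5, 2)·C(4, 1) = 680. Avoid both = 657800 − 1428 − 29260 + 680 = 627792.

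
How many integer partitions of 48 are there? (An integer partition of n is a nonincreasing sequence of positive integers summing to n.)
p(48) = 147273

Compute p(n) via the recurrence p(n, m) = p(n, m−1) + p(n−m, m), where p(n, m) counts partitions of n with all parts ≤ m and p(n) = p(n, n). The base cases are p(0, m) = 1 and p(n, 0) = 0 for n > 0. Filling the table yields p(48) = 147273. (Euler's pentagonal recurrence is an alternative.)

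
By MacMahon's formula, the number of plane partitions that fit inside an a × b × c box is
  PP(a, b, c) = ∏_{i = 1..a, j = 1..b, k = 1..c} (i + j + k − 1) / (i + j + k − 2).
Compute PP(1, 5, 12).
PP(1, 5, 12) = 6188

Evaluate the triple product over i = 1..1, j = 1..5, k = 1..12. The factors are (2/1) · (3/2) · (4/3) · (5/4) · (6/5) · (7/6) · (8/7) · (9/8) · … (60 factors total). The numerators and denominators telescope so the product is an integer; carrying out the multiplication exactly gives PP(1, 5, 12) = 6188.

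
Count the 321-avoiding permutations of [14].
C_14 = 2674440

These 321-avoiding permutations are counted by the Catalan number C_n = (1/(n + 1)) · C(2n, n). For n = 14: C_14 = (1/15) · C(28, 14) = 40116600/15 = 2674440.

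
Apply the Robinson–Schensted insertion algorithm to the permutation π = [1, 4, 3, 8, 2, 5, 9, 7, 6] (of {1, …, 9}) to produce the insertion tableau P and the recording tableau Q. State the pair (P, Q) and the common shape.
P = [1, 2, 5, 6] / [3, 7, 9] / [4, 8];  Q = [1, 2, 4, 7] / [3, 6, 8] / [5, 9];  common shape = (4, 3, 2)

Row-insert the values π_1, π_2, … into P one at a time, bumping the leftmost entry strictly greater than the inserted value down to the next row. The recording tableau Q records, in position (i, j), the step at which that cell was added to P.
  Insert 1 (step 1): P = [1];  Q = [1]
  Insert 4 (step 2): P = [1, 4];  Q = [1, 2]
  Insert 3 (step 3): P = [1, 3] / [4];  Q = [1, 2] / [3]
  Insert 8 (step 4): P = [1, 3, 8] / [4];  Q = [1, 2, 4] / [3]
  Insert 2 (step 5): P = [1, 2, 8] / [3] / [4];  Q = [1, 2, 4] / [3] / [5]
  Insert 5 (step 6): P = [1, 2, 5] / [3, 8] / [4];  Q = [1, 2, 4] / [3, 6] / [5]
  Insert 9 (step 7): P = [1, 2, 5, 9] / [3, 8] / [4];  Q = [1, 2, 4, 7] / [3, 6] / [5]
  Insert 7 (step 8): P = [1, 2, 5, 7] / [3, 8, 9] / [4];  Q = [1, 2, 4, 7] / [3, 6, 8] / [5]
  Insert 6 (step 9): P = [1, 2, 5, 6] / [3, 7, 9] / [4, 8];  Q = [1, 2, 4, 7] / [3, 6, 8] / [5, 9]
Final shape: (4, 3, 2).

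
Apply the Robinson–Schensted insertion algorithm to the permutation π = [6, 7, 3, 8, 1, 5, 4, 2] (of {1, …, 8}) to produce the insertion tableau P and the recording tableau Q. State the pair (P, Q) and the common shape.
P = [1, 2, 8] / [3, 4] / [5, 7] / [6];  Q = [1, 2, 4] / [3, 6] / [5, 7] / [8];  common shape = (3, 2, 2, 1)

Row-insert the values π_1, π_2, … into P one at a time, bumping the leftmost entry strictly greater than the inserted value down to the next row. The recording tableau Q records, in position (i, j), the step at which that cell was added to P.
  Insert 6 (step 1): P = [6];  Q = [1]
  Insert 7 (step 2): P = [6, 7];  Q = [1, 2]
  Insert 3 (step 3): P = [3, 7] / [6];  Q = [1, 2] / [3]
  Insert 8 (step 4): P = [3, 7, 8] / [6];  Q = [1, 2, 4] / [3]
  Insert 1 (step 5): P = [1, 7, 8] / [3] / [6];  Q = [1, 2, 4] / [3] / [5]
  Insert 5 (step 6): P = [1, 5, 8] / [3, 7] / [6];  Q = [1, 2, 4] / [3, 6] / [5]
  Insert 4 (step 7): P = [1, 4, 8] / [3, 5] / [6, 7];  Q = [1, 2, 4] / [3, 6] / [5, 7]
  Insert 2 (step 8): P = [1, 2, 8] / [3, 4] / [5, 7] / [6];  Q = [1, 2, 4] / [3, 6] / [5, 7] / [8]
Final shape: (3, 2, 2, 1).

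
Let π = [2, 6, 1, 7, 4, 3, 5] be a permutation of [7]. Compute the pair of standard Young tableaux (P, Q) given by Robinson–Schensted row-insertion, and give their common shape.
P = [1, 3, 5] / [2, 4, 7] / [6];  Q = [1, 2, 4] / [3, 5, 7] / [6];  common shape = (3, 3, 1)

Row-insert the values π_1, π_2, … into P one at a time, bumping the leftmost entry strictly greater than the inserted value down to the next row. The recording tableau Q records, in position (i, j), the step at which that cell was added to P.
  Insert 2 (step 1): P = [2];  Q = [1]
  Insert 6 (step 2): P = [2, 6];  Q = [1, 2]
  Insert 1 (step 3): P = [1, 6] / [2];  Q = [1, 2] / [3]
  Insert 7 (step 4): P = [1, 6, 7] / [2];  Q = [1, 2, 4] / [3]
  Insert 4 (step 5): P = [1, 4, 7] / [2, 6];  Q = [1, 2, 4] / [3, 5]
  Insert 3 (step 6): P = [1, 3, 7] / [2, 4] / [6];  Q = [1, 2, 4] / [3, 5] / [6]
  Insert 5 (step 7): P = [1, 3, 5] / [2, 4, 7] / [6];  Q = [1, 2, 4] / [3, 5, 7] / [6]
Final shape: (3, 3, 1).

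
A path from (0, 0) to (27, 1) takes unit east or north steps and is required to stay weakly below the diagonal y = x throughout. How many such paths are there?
Number of paths = 27

By the reflection principle (André's argument), the number of monotone paths to (27, 1) with n ≤ m that never go above y = x is C(28, 27) − C(28, 28) = 28 − 1 = 27.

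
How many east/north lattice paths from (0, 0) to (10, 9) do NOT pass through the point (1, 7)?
Number of paths = 91938

Total paths from (0, 0) to (10, 9): C(19, 10) = 92378. Paths through (1, 7): (paths (0, 0) → (1, 7)) × (paths (1, 7) → (10, 9)) = C(8, 1) · C(11, 9) = 8 · 55 = 440. Avoidance count = 92378 − 440 = 91938.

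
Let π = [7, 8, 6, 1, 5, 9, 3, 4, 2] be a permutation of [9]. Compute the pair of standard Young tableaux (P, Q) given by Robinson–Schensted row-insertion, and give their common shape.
P = [1, 2, 4] / [3, 8, 9] / [5] / [6] / [7];  Q = [1, 2, 6] / [3, 5, 8] / [4] / [7] / [9];  common shape = (3, 3, 1, 1, 1)

Row-insert the values π_1, π_2, … into P one at a time, bumping the leftmost entry strictly greater than the inserted value down to the next row. The recording tableau Q records, in position (i, j), the step at which that cell was added to P.
  Insert 7 (step 1): P = [7];  Q = [1]
  Insert 8 (step 2): P = [7, 8];  Q = [1, 2]
  Insert 6 (step 3): P = [6, 8] / [7];  Q = [1, 2] / [3]
  Insert 1 (step 4): P = [1, 8] / [6] / [7];  Q = [1, 2] / [3] / [4]
  Insert 5 (step 5): P = [1, 5] / [6, 8] / [7];  Q = [1, 2] / [3, 5] / [4]
  Insert 9 (step 6): P = [1, 5, 9] / [6, 8] / [7];  Q = [1, 2, 6] / [3, 5] / [4]
  Insert 3 (step 7): P = [1, 3, 9] / [5, 8] / [6] / [7];  Q = [1, 2, 6] / [3, 5] / [4] / [7]
  Insert 4 (step 8): P = [1, 3, 4] / [5, 8, 9] / [6] / [7];  Q = [1, 2, 6] / [3, 5, 8] / [4] / [7]
  Insert 2 (step 9): P = [1, 2, 4] / [3, 8, 9] / [5] / [6] / [7];  Q = [1, 2, 6] / [3, 5, 8] / [4] / [7] / [9]
Final shape: (3, 3, 1, 1, 1).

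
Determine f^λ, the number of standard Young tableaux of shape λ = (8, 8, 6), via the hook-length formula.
# SYT of shape (8, 8, 6) = 14226212

Hook-length formula: f^λ = n! / Π hook(c), product over all cells c of the Young diagram. For λ = (8, 8, 6), n = 22 boxes. Hook lengths by row (left-to-right, top-to-bottom): [10, 9, 8, 7, 6, 5, 3, 2]; [9, 8, 7, 6, 5, 4, 2, 1]; [6, 5, 4, 3, 2, 1]. Product of hooks = 79009136640000. So f^λ = 22! / 79009136640000 = 1124000727777607680000 / 79009136640000 = 14226212.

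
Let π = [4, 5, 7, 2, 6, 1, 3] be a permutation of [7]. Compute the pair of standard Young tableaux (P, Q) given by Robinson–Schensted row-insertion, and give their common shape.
P = [1, 3, 6] / [2, 5] / [4, 7];  Q = [1, 2, 3] / [4, 5] / [6, 7];  common shape = (3, 2, 2)

Row-insert the values π_1, π_2, … into P one at a time, bumping the leftmost entry strictly greater than the inserted value down to the next row. The recording tableau Q records, in position (i, j), the step at which that cell was added to P.
  Insert 4 (step 1): P = [4];  Q = [1]
  Insert 5 (step 2): P = [4, 5];  Q = [1, 2]
  Insert 7 (step 3): P = [4, 5, 7];  Q = [1, 2, 3]
  Insert 2 (step 4): P = [2, 5, 7] / [4];  Q = [1, 2, 3] / [4]
  Insert 6 (step 5): P = [2, 5, 6] / [4, 7];  Q = [1, 2, 3] / [4, 5]
  Insert 1 (step 6): P = [1, 5, 6] / [2, 7] / [4];  Q = [1, 2, 3] / [4, 5] / [6]
  Insert 3 (step 7): P = [1, 3, 6] / [2, 5] / [4, 7];  Q = [1, 2, 3] / [4, 5] / [6, 7]
Final shape: (3, 2, 2).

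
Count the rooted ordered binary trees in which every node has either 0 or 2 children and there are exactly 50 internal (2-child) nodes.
C_50 = 1978261657756160653623774456

These full binary trees are counted by the Catalan number C_n = (1/(n + 1)) · C(2n, n). For n = 50: C_50 = (1/51) · C(100, 50) = 100891344545564193334812497256/51 = 1978261657756160653623774456.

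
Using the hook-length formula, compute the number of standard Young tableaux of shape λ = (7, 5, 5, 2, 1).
# SYT of shape (7, 5, 5, 2, 1) = 80620800

Hook-length formula: f^λ = n! / Π hook(c), product over all cells c of the Young diagram. For λ = (7, 5, 5, 2, 1), n = 20 boxes. Hook lengths by row (left-to-right, top-to-bottom): [11, 9, 7, 6, 5, 2, 1]; [8, 6, 4, 3, 2]; [7, 5, 3, 2, 1]; [3, 1]; [1]. Product of hooks = 30177100800. So f^λ = 20! / 30177100800 = 2432902008176640000 / 30177100800 = 80620800.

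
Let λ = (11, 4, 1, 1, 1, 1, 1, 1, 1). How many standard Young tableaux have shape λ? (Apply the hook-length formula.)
# SYT of shape (11, 4, 1, 1, 1, 1, 1, 1, 1) = 35642880

Hook-length formula: f^λ = n! / Π hook(c), product over all cells c of the Young diagram. For λ = (11, 4, 1, 1, 1, 1, 1, 1, 1), n = 22 boxes. Hook lengths by row (left-to-right, top-to-bottom): [19, 11, 10, 9, 7, 6, 5, 4, 3, 2, 1]; [11, 3, 2, 1]; [7]; [6]; [5]; [4]; [3]; [2]; [1]. Product of hooks = 31535070336000. So f^λ = 22! / 31535070336000 = 1124000727777607680000 / 31535070336000 = 35642880.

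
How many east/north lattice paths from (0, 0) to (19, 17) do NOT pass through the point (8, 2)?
Number of paths = 8249819400

Total paths from (0, 0) to (19, 17): C(36, 19) = 8597496600. Paths through (8, 2): (paths (0, 0) → (8, 2)) × (paths (8, 2) → (19, 17)) = C(10, 8) · C(26, 11) = 45 · 7726160 = 347677200. Avoidance count = 8597496600 − 347677200 = 8249819400.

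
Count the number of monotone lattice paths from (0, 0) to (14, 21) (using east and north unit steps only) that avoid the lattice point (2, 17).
Number of paths = 2319648180

Total paths from (0, 0) to (14, 21): C(35, 14) = 2319959400. Paths through (2, 17): (paths (0, 0) → (2, 17)) × (paths (2, 17) → (14, 21)) = C(19, 2) · C(16, 12) = 171 · 1820 = 311220. Avoidance count = 2319959400 − 311220 = 2319648180.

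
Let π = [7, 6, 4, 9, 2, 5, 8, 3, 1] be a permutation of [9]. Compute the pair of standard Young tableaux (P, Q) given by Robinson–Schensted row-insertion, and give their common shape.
P = [1, 3, 8] / [2, 5] / [4, 9] / [6] / [7];  Q = [1, 4, 7] / [2, 6] / [3, 8] / [5] / [9];  common shape = (3, 2, 2, 1, 1)

Row-insert the values π_1, π_2, … into P one at a time, bumping the leftmost entry strictly greater than the inserted value down to the next row. The recording tableau Q records, in position (i, j), the step at which that cell was added to P.
  Insert 7 (step 1): P = [7];  Q = [1]
  Insert 6 (step 2): P = [6] / [7];  Q = [1] / [2]
  Insert 4 (step 3): P = [4] / [6] / [7];  Q = [1] / [2] / [3]
  Insert 9 (step 4): P = [4, 9] / [6] / [7];  Q = [1, 4] / [2] / [3]
  Insert 2 (step 5): P = [2, 9] / [4] / [6] / [7];  Q = [1, 4] / [2] / [3] / [5]
  Insert 5 (step 6): P = [2, 5] / [4, 9] / [6] / [7];  Q = [1, 4] / [2, 6] / [3] / [5]
  Insert 8 (step 7): P = [2, 5, 8] / [4, 9] / [6] / [7];  Q = [1, 4, 7] / [2, 6] / [3] / [5]
  Insert 3 (step 8): P = [2, 3, 8] / [4, 5] / [6, 9] / [7];  Q = [1, 4, 7] / [2, 6] / [3, 8] / [5]
  Insert 1 (step 9): P = [1, 3, 8] / [2, 5] / [4, 9] / [6] / [7];  Q = [1, 4, 7] / [2, 6] / [3, 8] / [5] / [9]
Final shape: (3, 2, 2, 1, 1).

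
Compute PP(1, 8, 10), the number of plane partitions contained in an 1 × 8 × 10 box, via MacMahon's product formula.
PP(1, 8, 10) = 43758

Evaluate the triple product over i = 1..1, j = 1..8, k = 1..10. The factors are (2/1) · (3/2) · (4/3) · (5/4) · (6/5) · (7/6) · (8/7) · (9/8) · … (80 factors total). The numerators and denominators telescope so the product is an integer; carrying out the multiplication exactly gives PP(1, 8, 10) = 43758.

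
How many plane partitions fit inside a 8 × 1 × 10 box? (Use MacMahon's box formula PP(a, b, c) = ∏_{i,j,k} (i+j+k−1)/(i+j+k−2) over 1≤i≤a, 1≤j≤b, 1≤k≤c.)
PP(8, 1, 10) = 43758

Evaluate the triple product over i = 1..8, j = 1..1, k = 1..10. The factors are (2/1) · (3/2) · (4/3) · (5/4) · (6/5) · (7/6) · (8/7) · (9/8) · … (80 factors total). The numerators and denominators telescope so the product is an integer; carrying out the multiplication exactly gives PP(8, 1, 10) = 43758.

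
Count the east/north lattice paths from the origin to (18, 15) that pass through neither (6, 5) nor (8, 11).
Number of paths = 675699222

Inclusion–exclusion. Total paths: C(33, 18) = 1037158320. Through P₁: C(11, 6)·C(22, 12) = 298750452. Through P₂: C(19, 8)·C(14, 10) = 75657582. Since P₁ is strictly southwest of P₂, a monotone path through both must visit P₁ then P₂; paths through both = C(11, 6)·C(8, 2)·C(14, 10) = 12948936. Avoid both = 1037158320 − 298750452 − 75657582 + 12948936 = 675699222.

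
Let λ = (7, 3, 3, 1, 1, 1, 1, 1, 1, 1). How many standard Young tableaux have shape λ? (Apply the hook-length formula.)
# SYT of shape (7, 3, 3, 1, 1, 1, 1, 1, 1, 1) = 17005950

Hook-length formula: f^λ = n! / Π hook(c), product over all cells c of the Young diagram. For λ = (7, 3, 3, 1, 1, 1, 1, 1, 1, 1), n = 20 boxes. Hook lengths by row (left-to-right, top-to-bottom): [16, 8, 7, 4, 3, 2, 1]; [11, 3, 2]; [10, 2, 1]; [7]; [6]; [5]; [4]; [3]; [2]; [1]. Product of hooks = 143061811200. So f^λ = 20! / 143061811200 = 2432902008176640000 / 143061811200 = 17005950.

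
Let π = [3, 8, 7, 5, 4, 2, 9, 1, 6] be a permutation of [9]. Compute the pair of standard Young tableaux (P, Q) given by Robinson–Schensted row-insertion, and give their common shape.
P = [1, 4, 6] / [2, 9] / [3] / [5] / [7] / [8];  Q = [1, 2, 7] / [3, 9] / [4] / [5] / [6] / [8];  common shape = (3, 2, 1, 1, 1, 1)

Row-insert the values π_1, π_2, … into P one at a time, bumping the leftmost entry strictly greater than the inserted value down to the next row. The recording tableau Q records, in position (i, j), the step at which that cell was added to P.
  Insert 3 (step 1): P = [3];  Q = [1]
  Insert 8 (step 2): P = [3, 8];  Q = [1, 2]
  Insert 7 (step 3): P = [3, 7] / [8];  Q = [1, 2] / [3]
  Insert 5 (step 4): P = [3, 5] / [7] / [8];  Q = [1, 2] / [3] / [4]
  Insert 4 (step 5): P = [3, 4] / [5] / [7] / [8];  Q = [1, 2] / [3] / [4] / [5]
  Insert 2 (step 6): P = [2, 4] / [3] / [5] / [7] / [8];  Q = [1, 2] / [3] / [4] / [5] / [6]
  Insert 9 (step 7): P = [2, 4, 9] / [3] / [5] / [7] / [8];  Q = [1, 2, 7] / [3] / [4] / [5] / [6]
  Insert 1 (step 8): P = [1, 4, 9] / [2] / [3] / [5] / [7] / [8];  Q = [1, 2, 7] / [3] / [4] / [5] / [6] / [8]
  Insert 6 (step 9): P = [1, 4, 6] / [2, 9] / [3] / [5] / [7] / [8];  Q = [1, 2, 7] / [3, 9] / [4] / [5] / [6] / [8]
Final shape: (3, 2, 1, 1, 1, 1).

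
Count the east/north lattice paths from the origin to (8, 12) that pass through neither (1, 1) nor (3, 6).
Number of paths = 42918

Inclusion–exclusion. Total paths: C(20, 8) = 125970. Through P₁: C(2, 1)·C(18, 7) = 63648. Through P₂: C(9, 3)·C(11, 5) = 38808. Since P₁ is strictly southwest of P₂, a monotone path through both must visit P₁ then P₂; paths through both = C(2, 1)·C(7, 2)·C(11, 5) = 19404. Avoid both = 125970 − 63648 − 38808 + 19404 = 42918.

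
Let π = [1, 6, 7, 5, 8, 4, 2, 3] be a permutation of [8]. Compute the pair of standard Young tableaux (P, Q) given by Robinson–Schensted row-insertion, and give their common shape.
P = [1, 2, 3, 8] / [4, 7] / [5] / [6];  Q = [1, 2, 3, 5] / [4, 8] / [6] / [7];  common shape = (4, 2, 1, 1)

Row-insert the values π_1, π_2, … into P one at a time, bumping the leftmost entry strictly greater than the inserted value down to the next row. The recording tableau Q records, in position (i, j), the step at which that cell was added to P.
  Insert 1 (step 1): P = [1];  Q = [1]
  Insert 6 (step 2): P = [1, 6];  Q = [1, 2]
  Insert 7 (step 3): P = [1, 6, 7];  Q = [1, 2, 3]
  Insert 5 (step 4): P = [1, 5, 7] / [6];  Q = [1, 2, 3] / [4]
  Insert 8 (step 5): P = [1, 5, 7, 8] / [6];  Q = [1, 2, 3, 5] / [4]
  Insert 4 (step 6): P = [1, 4, 7, 8] / [5] / [6];  Q = [1, 2, 3, 5] / [4] / [6]
  Insert 2 (step 7): P = [1, 2, 7, 8] / [4] / [5] / [6];  Q = [1, 2, 3, 5] / [4] / [6] / [7]
  Insert 3 (step 8): P = [1, 2, 3, 8] / [4, 7] / [5] / [6];  Q = [1, 2, 3, 5] / [4, 8] / [6] / [7]
Final shape: (4, 2, 1, 1).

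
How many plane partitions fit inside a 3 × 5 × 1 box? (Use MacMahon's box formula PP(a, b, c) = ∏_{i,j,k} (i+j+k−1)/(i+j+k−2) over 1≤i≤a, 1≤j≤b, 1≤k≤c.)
PP(3, 5, 1) = 56

Evaluate the triple product over i = 1..3, j = 1..5, k = 1..1. The factors are (2/1) · (3/2) · (4/3) · (5/4) · (6/5) · (3/2) · (4/3) · (5/4) · … (15 factors total). The numerators and denominators telescope so the product is an integer; carrying out the multiplication exactly gives PP(3, 5, 1) = 56.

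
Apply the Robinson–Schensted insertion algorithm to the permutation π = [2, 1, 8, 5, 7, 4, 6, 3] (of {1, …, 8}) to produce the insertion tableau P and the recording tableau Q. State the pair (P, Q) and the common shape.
P = [1, 3, 6] / [2, 4, 7] / [5] / [8];  Q = [1, 3, 5] / [2, 4, 7] / [6] / [8];  common shape = (3, 3, 1, 1)

Row-insert the values π_1, π_2, … into P one at a time, bumping the leftmost entry strictly greater than the inserted value down to the next row. The recording tableau Q records, in position (i, j), the step at which that cell was added to P.
  Insert 2 (step 1): P = [2];  Q = [1]
  Insert 1 (step 2): P = [1] / [2];  Q = [1] / [2]
  Insert 8 (step 3): P = [1, 8] / [2];  Q = [1, 3] / [2]
  Insert 5 (step 4): P = [1, 5] / [2, 8];  Q = [1, 3] / [2, 4]
  Insert 7 (step 5): P = [1, 5, 7] / [2, 8];  Q = [1, 3, 5] / [2, 4]
  Insert 4 (step 6): P = [1, 4, 7] / [2, 5] / [8];  Q = [1, 3, 5] / [2, 4] / [6]
  Insert 6 (step 7): P = [1, 4, 6] / [2, 5, 7] / [8];  Q = [1, 3, 5] / [2, 4, 7] / [6]
  Insert 3 (step 8): P = [1, 3, 6] / [2, 4, 7] / [5] / [8];  Q = [1, 3, 5] / [2, 4, 7] / [6] / [8]
Final shape: (3, 3, 1, 1).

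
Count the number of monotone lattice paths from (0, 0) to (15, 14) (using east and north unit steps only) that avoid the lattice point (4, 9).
Number of paths = 74435640

Total paths from (0, 0) to (15, 14): C(29, 15) = 77558760. Paths through (4, 9): (paths (0, 0) → (4, 9)) × (paths (4, 9) → (15, 14)) = C(13, 4) · C(16, 11) = 715 · 4368 = 3123120. Avoidance count = 77558760 − 3123120 = 74435640.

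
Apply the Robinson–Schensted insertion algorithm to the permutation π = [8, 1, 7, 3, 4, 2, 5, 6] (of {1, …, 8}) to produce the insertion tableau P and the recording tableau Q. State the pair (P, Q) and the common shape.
P = [1, 2, 4, 5, 6] / [3] / [7] / [8];  Q = [1, 3, 5, 7, 8] / [2] / [4] / [6];  common shape = (5, 1, 1, 1)

Row-insert the values π_1, π_2, … into P one at a time, bumping the leftmost entry strictly greater than the inserted value down to the next row. The recording tableau Q records, in position (i, j), the step at which that cell was added to P.
  Insert 8 (step 1): P = [8];  Q = [1]
  Insert 1 (step 2): P = [1] / [8];  Q = [1] / [2]
  Insert 7 (step 3): P = [1, 7] / [8];  Q = [1, 3] / [2]
  Insert 3 (step 4): P = [1, 3] / [7] / [8];  Q = [1, 3] / [2] / [4]
  Insert 4 (step 5): P = [1, 3, 4] / [7] / [8];  Q = [1, 3, 5] / [2] / [4]
  Insert 2 (step 6): P = [1, 2, 4] / [3] / [7] / [8];  Q = [1, 3, 5] / [2] / [4] / [6]
  Insert 5 (step 7): P = [1, 2, 4, 5] / [3] / [7] / [8];  Q = [1, 3, 5, 7] / [2] / [4] / [6]
  Insert 6 (step 8): P = [1, 2, 4, 5, 6] / [3] / [7] / [8];  Q = [1, 3, 5, 7, 8] / [2] / [4] / [6]
Final shape: (5, 1, 1, 1).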